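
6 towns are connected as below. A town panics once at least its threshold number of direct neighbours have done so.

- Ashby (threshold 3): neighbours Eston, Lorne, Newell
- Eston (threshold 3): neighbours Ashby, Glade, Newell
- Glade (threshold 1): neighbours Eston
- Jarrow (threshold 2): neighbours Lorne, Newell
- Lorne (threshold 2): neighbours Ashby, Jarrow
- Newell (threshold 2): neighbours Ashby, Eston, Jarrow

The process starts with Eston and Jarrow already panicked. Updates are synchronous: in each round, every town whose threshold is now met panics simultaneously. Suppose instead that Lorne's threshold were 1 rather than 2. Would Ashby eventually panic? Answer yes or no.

yes

With Lorne's threshold at 1:
Round 1 — Eston, Jarrow panic (initial).
Round 2 — checking thresholds:
  Ashby: 1 of 3 neighbours < 3, not yet.
  Glade: 1 of 1 neighbours ≥ 1, panics.
  Lorne: 1 of 2 neighbours ≥ 1, panics.
  Newell: 2 of 3 neighbours ≥ 2, panics.
Round 3 — checking thresholds:
  Ashby: 3 of 3 neighbours ≥ 3, panics.
Round 4 — no new panics; cascade stops.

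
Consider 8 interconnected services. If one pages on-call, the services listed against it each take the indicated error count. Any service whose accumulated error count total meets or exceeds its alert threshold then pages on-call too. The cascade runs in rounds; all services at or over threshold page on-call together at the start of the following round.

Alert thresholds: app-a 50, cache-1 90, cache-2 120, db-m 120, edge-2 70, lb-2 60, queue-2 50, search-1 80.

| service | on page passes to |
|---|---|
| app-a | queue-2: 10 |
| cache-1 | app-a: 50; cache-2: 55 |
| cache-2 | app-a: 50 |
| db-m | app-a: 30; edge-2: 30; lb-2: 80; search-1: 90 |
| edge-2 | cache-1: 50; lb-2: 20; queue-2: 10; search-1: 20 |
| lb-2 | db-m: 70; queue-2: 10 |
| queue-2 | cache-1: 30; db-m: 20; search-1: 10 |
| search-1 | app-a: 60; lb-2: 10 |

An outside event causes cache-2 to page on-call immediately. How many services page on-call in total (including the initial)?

2

Round 1 — cache-2 pages on-call (initial).
  app-a: +50 → 50 ≥ 50
Round 2 — app-a pages on-call.
  queue-2: +10 → 10 < 50
No further pages.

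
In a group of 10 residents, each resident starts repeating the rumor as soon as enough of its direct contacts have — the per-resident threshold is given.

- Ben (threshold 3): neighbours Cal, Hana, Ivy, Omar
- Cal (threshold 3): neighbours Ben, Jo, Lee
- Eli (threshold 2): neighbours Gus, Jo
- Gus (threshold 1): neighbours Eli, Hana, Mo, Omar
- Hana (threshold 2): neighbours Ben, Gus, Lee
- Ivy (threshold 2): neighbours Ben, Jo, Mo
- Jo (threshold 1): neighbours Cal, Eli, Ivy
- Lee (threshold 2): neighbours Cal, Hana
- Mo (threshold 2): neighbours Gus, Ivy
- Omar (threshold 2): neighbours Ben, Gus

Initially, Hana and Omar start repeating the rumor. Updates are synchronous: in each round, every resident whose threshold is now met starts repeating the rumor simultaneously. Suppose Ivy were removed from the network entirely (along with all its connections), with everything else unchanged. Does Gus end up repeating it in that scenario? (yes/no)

yes

With Ivy removed:
Round 1 — Hana, Omar start repeating the rumor (initial).
Round 2 — checking thresholds:
  Ben: 2 of 3 neighbours < 3, not yet.
  Gus: 2 of 4 neighbours ≥ 1, starts repeating the rumor.
  Lee: 1 of 2 neighbours < 2, not yet.
Round 3 — no new spreads; cascade stops.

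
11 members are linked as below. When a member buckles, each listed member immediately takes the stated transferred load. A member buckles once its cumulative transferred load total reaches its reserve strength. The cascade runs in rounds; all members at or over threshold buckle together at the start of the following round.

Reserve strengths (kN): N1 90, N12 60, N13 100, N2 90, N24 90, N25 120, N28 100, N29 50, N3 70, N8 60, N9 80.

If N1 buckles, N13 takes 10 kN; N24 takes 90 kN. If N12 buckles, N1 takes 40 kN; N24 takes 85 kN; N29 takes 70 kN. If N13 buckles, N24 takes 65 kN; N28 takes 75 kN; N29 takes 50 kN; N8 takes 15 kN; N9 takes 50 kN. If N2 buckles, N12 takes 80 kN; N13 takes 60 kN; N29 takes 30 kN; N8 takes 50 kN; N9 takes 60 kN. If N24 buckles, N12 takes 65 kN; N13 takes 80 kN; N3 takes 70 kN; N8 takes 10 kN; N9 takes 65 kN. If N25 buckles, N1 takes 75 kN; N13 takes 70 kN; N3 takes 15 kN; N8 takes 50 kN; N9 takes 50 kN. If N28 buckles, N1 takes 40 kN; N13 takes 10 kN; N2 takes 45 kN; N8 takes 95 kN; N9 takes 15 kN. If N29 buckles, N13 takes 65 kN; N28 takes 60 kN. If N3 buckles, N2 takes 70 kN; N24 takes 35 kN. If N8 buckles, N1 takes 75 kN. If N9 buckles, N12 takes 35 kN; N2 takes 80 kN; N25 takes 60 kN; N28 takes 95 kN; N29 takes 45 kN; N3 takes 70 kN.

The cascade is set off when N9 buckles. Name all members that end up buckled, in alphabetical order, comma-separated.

Round 1 — N9 buckles (initial).
  N12: +35 → 35 < 60
  N2: +80 → 80 < 90
  N25: +60 → 60 < 120
  N28: +95 → 95 < 100
  N29: +45 → 45 < 50
  N3: +70 → 70 ≥ 70
Round 2 — N3 buckles.
  N2: +70 → 150 ≥ 90
  N24: +35 → 35 < 90
Round 3 — N2 buckles.
  N12: +80 → 115 ≥ 60
  N13: +60 → 60 < 100
  N29: +30 → 75 ≥ 50
  N8: +50 → 50 < 60
Round 4 — N12, N29 buckle.
  N1: +40 → 40 < 90
  N13: +65 → 125 ≥ 100
  N24: +85 → 120 ≥ 90
  N28: +60 → 155 ≥ 100
Round 5 — N13, N24, N28 buckle.
  N1: +40 → 80 < 90
  N8: +15+10+95 → 170 ≥ 60
Round 6 — N8 buckles.
  N1: +75 → 155 ≥ 90
Round 7 — N1 buckles.
No further bucklings.

N1, N12, N13, N2, N24, N28, N29, N3, N8, N9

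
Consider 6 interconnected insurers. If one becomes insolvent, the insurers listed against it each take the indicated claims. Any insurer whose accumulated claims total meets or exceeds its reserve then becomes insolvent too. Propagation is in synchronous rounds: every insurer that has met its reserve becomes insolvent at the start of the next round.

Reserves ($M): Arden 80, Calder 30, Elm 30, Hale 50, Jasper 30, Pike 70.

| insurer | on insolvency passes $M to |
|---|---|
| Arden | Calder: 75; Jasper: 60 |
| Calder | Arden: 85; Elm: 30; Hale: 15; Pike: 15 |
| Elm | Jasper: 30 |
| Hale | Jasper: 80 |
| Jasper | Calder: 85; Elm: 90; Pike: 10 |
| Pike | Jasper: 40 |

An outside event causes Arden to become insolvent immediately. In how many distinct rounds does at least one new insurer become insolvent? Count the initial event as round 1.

Round 1 — Arden becomes insolvent (initial).
  Calder: +75 → 75 ≥ 30
  Jasper: +60 → 60 ≥ 30
Round 2 — Calder, Jasper become insolvent.
  Elm: +30+90 → 120 ≥ 30
  Hale: +15 → 15 < 50
  Pike: +15+10 → 25 < 70
Round 3 — Elm becomes insolvent.
No further insolvencies.

3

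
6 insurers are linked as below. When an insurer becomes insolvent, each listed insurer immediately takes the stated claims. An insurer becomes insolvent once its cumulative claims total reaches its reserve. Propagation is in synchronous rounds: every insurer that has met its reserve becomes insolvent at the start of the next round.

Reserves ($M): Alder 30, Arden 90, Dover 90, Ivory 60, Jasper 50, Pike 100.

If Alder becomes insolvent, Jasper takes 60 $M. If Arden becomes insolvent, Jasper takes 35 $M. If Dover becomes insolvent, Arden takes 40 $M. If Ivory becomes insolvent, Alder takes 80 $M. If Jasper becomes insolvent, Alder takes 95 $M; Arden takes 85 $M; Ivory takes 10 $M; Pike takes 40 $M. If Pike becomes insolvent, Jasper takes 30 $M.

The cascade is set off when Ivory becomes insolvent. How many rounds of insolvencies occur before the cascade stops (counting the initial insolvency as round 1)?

Round 1 — Ivory becomes insolvent (initial).
  Alder: +80 → 80 ≥ 30
Round 2 — Alder becomes insolvent.
  Jasper: +60 → 60 ≥ 50
Round 3 — Jasper becomes insolvent.
  Arden: +85 → 85 < 90
  Pike: +40 → 40 < 100
No further insolvencies.

3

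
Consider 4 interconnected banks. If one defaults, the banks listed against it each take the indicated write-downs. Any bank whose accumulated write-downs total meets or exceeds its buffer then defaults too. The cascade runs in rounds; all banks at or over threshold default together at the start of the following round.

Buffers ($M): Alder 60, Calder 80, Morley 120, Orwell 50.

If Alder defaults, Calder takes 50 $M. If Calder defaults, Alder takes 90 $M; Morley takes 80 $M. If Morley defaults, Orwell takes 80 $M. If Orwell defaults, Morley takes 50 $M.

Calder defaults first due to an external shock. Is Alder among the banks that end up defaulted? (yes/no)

yes

Round 1 — Calder defaults (initial).
  Alder: +90 → 90 ≥ 60
  Morley: +80 → 80 < 120
Round 2 — Alder defaults.
No further defaults.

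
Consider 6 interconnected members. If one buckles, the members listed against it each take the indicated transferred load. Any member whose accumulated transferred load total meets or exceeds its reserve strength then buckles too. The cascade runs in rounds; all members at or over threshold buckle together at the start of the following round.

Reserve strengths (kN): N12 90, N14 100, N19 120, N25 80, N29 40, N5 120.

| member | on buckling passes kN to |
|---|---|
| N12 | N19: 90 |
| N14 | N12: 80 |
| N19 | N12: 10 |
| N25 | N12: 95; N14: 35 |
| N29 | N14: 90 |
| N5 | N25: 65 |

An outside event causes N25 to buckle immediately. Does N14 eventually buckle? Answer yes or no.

no

Round 1 — N25 buckles (initial).
  N12: +95 → 95 ≥ 90
  N14: +35 → 35 < 100
Round 2 — N12 buckles.
  N19: +90 → 90 < 120
No further bucklings.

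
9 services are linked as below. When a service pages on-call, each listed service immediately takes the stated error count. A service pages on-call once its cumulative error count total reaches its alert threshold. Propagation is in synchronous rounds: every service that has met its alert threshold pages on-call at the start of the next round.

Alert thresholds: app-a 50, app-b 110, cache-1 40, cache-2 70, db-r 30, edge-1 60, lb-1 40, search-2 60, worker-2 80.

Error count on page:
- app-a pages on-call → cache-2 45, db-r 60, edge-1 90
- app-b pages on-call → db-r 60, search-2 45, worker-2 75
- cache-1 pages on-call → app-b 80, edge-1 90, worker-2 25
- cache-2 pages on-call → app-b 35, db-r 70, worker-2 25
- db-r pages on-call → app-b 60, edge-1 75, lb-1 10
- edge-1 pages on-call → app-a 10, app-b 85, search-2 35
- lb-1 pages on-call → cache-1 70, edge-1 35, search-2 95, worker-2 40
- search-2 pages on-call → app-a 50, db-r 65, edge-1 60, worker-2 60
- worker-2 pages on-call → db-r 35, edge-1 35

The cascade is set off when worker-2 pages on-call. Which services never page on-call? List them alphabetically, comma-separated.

cache-1, cache-2, lb-1

Round 1 — worker-2 pages on-call (initial).
  db-r: +35 → 35 ≥ 30
  edge-1: +35 → 35 < 60
Round 2 — db-r pages on-call.
  app-b: +60 → 60 < 110
  edge-1: +75 → 110 ≥ 60
  lb-1: +10 → 10 < 40
Round 3 — edge-1 pages on-call.
  app-a: +10 → 10 < 50
  app-b: +85 → 145 ≥ 110
  search-2: +35 → 35 < 60
Round 4 — app-b pages on-call.
  search-2: +45 → 80 ≥ 60
Round 5 — search-2 pages on-call.
  app-a: +50 → 60 ≥ 50
Round 6 — app-a pages on-call.
  cache-2: +45 → 45 < 70
No further pages.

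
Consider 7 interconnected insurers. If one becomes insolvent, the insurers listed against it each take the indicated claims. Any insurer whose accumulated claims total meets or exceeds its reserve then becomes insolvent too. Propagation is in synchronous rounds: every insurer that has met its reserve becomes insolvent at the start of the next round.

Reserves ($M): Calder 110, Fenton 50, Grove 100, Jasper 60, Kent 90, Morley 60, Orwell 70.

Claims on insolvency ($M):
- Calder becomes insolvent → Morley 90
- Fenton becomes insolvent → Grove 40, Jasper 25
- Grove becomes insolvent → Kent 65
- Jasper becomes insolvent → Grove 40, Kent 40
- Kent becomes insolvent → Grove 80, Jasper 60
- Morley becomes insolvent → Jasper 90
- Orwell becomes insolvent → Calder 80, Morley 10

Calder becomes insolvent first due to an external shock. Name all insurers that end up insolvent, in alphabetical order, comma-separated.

Round 1 — Calder becomes insolvent (initial).
  Morley: +90 → 90 ≥ 60
Round 2 — Morley becomes insolvent.
  Jasper: +90 → 90 ≥ 60
Round 3 — Jasper becomes insolvent.
  Grove: +40 → 40 < 100
  Kent: +40 → 40 < 90
No further insolvencies.

Calder, Jasper, Morley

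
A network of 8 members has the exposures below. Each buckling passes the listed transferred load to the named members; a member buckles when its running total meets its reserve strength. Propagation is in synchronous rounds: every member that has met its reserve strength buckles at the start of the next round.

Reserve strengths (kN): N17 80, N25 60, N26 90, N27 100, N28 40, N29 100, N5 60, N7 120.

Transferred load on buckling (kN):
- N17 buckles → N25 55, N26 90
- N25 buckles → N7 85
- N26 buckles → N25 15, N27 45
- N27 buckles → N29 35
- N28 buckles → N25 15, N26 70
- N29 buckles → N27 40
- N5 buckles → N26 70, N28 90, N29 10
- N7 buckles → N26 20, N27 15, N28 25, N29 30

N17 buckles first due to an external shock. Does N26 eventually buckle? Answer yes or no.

Round 1 — N17 buckles (initial).
  N25: +55 → 55 < 60
  N26: +90 → 90 ≥ 90
Round 2 — N26 buckles.
  N25: +15 → 70 ≥ 60
  N27: +45 → 45 < 100
Round 3 — N25 buckles.
  N7: +85 → 85 < 120
No further bucklings.

yes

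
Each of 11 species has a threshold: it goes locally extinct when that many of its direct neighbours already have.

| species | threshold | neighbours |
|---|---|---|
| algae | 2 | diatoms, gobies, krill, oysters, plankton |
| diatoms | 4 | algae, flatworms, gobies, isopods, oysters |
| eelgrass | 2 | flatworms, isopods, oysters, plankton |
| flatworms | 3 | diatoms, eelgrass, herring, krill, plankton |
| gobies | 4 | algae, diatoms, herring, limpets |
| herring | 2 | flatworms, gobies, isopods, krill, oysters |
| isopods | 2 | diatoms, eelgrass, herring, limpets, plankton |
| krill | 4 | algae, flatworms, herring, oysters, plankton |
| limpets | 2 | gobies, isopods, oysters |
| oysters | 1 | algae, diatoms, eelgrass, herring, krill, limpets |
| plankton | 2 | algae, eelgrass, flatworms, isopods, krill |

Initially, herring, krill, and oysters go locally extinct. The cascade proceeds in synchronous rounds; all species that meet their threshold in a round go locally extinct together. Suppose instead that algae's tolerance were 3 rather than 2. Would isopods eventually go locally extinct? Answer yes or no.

no

With algae's tolerance at 3:
Round 1 — herring, krill, oysters go locally extinct (initial).
Round 2 — no new extinctions; cascade stops.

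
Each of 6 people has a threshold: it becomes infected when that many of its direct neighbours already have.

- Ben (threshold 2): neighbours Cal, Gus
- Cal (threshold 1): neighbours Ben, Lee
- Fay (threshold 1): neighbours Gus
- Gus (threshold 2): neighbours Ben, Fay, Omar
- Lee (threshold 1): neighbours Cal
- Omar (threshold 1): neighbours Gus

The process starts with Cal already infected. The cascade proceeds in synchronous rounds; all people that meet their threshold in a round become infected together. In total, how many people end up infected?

2

Round 1 — Cal becomes infected (initial).
Round 2 — checking thresholds:
  Ben: 1 of 2 neighbours < 2, below threshold.
  Lee: 1 of 1 neighbours ≥ 1, becomes infected.
Round 3 — no new infections; cascade stops.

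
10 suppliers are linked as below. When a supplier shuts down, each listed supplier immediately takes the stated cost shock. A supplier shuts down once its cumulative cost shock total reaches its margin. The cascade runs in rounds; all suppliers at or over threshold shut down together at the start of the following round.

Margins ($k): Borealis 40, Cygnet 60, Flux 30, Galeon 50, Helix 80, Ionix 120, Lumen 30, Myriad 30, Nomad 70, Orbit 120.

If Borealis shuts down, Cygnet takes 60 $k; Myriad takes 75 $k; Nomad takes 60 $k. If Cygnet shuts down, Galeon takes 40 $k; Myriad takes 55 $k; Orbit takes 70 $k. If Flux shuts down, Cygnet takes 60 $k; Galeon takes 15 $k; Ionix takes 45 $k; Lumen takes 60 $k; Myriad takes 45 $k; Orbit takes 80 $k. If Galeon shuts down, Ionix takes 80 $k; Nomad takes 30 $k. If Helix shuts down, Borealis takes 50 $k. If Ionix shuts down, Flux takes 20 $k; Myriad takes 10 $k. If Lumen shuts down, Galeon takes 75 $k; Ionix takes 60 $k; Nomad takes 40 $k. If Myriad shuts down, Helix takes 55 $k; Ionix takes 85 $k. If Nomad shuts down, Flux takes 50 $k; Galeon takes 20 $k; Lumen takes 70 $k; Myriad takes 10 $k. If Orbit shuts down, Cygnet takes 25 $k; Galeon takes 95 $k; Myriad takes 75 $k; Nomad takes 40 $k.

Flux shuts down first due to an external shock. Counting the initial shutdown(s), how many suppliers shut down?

Round 1 — Flux shuts down (initial).
  Cygnet: +60 → 60 ≥ 60
  Galeon: +15 → 15 < 50
  Ionix: +45 → 45 < 120
  Lumen: +60 → 60 ≥ 30
  Myriad: +45 → 45 ≥ 30
  Orbit: +80 → 80 < 120
Round 2 — Cygnet, Lumen, Myriad shut down.
  Galeon: +40+75 → 130 ≥ 50
  Helix: +55 → 55 < 80
  Ionix: +60+85 → 190 ≥ 120
  Nomad: +40 → 40 < 70
  Orbit: +70 → 150 ≥ 120
Round 3 — Galeon, Ionix, Orbit shut down.
  Nomad: +30+40 → 110 ≥ 70
Round 4 — Nomad shuts down.
No further shutdowns.

8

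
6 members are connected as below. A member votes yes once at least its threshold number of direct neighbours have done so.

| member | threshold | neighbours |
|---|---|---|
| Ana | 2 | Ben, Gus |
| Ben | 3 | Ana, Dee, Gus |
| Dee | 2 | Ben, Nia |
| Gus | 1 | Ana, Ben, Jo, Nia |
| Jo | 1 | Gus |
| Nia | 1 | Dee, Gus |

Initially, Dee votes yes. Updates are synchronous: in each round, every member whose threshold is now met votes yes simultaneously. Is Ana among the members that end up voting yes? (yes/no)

Round 1 — Dee votes yes (initial).
Round 2 — checking thresholds:
  Ben: 1 of 3 neighbours < 3, holds.
  Nia: 1 of 2 neighbours ≥ 1, votes yes.
Round 3 — checking thresholds:
  Ben: 1 of 3 neighbours < 3, holds.
  Gus: 1 of 4 neighbours ≥ 1, votes yes.
Round 4 — checking thresholds:
  Ana: 1 of 2 neighbours < 2, holds.
  Ben: 2 of 3 neighbours < 3, holds.
  Jo: 1 of 1 neighbours ≥ 1, votes yes.
Round 5 — no new yes votes; cascade stops.

no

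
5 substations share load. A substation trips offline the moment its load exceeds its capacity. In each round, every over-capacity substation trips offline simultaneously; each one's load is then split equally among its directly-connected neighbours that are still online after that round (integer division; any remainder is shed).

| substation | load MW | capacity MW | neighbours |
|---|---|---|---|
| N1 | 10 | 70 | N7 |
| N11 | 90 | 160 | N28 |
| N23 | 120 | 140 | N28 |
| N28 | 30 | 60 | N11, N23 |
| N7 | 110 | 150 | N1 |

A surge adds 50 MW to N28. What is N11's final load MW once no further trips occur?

Round 1 — N28 at 80 > 60. N28 trips offline.
  N28 sheds 80 MW to N11, N23: 40 each.
    N11: 90+40 = 130 ≤ 160
    N23: 120+40 = 160 > 140
Round 2 — N23 trips offline.
  N23 sheds 160 MW: no online neighbours, lost.
No further trips.

130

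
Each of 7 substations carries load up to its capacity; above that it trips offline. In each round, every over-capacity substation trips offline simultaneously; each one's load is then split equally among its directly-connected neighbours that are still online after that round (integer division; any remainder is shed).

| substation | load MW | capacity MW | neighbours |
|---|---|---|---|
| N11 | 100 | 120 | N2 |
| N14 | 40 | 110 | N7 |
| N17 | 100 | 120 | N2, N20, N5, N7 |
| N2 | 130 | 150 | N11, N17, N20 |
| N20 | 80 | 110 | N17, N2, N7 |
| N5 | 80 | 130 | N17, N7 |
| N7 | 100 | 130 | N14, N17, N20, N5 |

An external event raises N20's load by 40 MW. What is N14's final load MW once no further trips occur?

Round 1 — N20 at 120 > 110. N20 trips offline.
  N20 sheds 120 MW to N17, N2, N7: 40 each.
    N17: 100+40 = 140 > 120
    N2: 130+40 = 170 > 150
    N7: 100+40 = 140 > 130
Round 2 — N17, N2, N7 trip offline.
  N17 sheds 140 MW to N5: 140 each.
    N5: 80+140 = 220 > 130
  N2 sheds 170 MW to N11: 170 each.
    N11: 100+170 = 270 > 120
  N7 sheds 140 MW to N14, N5: 70 each.
    N14: 40+70 = 110 ≤ 110
    N5: 220+70 = 290 > 130
Round 3 — N11, N5 trip offline.
  N11 sheds 270 MW: no online neighbours, lost.
  N5 sheds 290 MW: no online neighbours, lost.
No further trips.

110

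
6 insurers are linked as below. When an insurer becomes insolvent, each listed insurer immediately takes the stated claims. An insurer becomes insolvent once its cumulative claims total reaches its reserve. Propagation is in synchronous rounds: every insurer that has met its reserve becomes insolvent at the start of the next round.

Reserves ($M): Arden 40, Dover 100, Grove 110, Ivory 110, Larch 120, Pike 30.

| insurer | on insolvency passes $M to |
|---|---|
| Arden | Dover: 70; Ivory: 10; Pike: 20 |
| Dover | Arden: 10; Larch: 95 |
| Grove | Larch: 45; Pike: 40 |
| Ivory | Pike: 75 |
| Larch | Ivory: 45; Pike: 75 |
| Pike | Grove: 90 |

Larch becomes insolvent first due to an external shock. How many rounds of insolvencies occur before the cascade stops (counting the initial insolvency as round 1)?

Round 1 — Larch becomes insolvent (initial).
  Ivory: +45 → 45 < 110
  Pike: +75 → 75 ≥ 30
Round 2 — Pike becomes insolvent.
  Grove: +90 → 90 < 110
No further insolvencies.

2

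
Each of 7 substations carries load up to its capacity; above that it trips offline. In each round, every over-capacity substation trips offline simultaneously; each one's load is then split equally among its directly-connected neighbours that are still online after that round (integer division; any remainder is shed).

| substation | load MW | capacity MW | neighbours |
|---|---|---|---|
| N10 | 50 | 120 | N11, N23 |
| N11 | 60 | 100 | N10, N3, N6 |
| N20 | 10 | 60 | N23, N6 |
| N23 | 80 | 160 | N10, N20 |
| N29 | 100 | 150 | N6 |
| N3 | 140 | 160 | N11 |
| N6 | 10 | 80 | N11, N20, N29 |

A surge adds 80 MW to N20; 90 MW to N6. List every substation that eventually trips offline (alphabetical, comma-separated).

Round 1 — N20 at 90 > 60; N6 at 100 > 80. N20, N6 trip offline.
  N20 sheds 90 MW to N23: 90 each.
    N23: 80+90 = 170 > 160
  N6 sheds 100 MW to N11, N29: 50 each.
    N11: 60+50 = 110 > 100
    N29: 100+50 = 150 ≤ 150
Round 2 — N11, N23 trip offline.
  N11 sheds 110 MW to N10, N3: 55 each.
    N10: 50+55 = 105 ≤ 120
    N3: 140+55 = 195 > 160
  N23 sheds 170 MW to N10: 170 each.
    N10: 105+170 = 275 > 120
Round 3 — N10, N3 trip offline.
  N10 sheds 275 MW: no online neighbours, lost.
  N3 sheds 195 MW: no online neighbours, lost.
No further trips.

N10, N11, N20, N23, N3, N6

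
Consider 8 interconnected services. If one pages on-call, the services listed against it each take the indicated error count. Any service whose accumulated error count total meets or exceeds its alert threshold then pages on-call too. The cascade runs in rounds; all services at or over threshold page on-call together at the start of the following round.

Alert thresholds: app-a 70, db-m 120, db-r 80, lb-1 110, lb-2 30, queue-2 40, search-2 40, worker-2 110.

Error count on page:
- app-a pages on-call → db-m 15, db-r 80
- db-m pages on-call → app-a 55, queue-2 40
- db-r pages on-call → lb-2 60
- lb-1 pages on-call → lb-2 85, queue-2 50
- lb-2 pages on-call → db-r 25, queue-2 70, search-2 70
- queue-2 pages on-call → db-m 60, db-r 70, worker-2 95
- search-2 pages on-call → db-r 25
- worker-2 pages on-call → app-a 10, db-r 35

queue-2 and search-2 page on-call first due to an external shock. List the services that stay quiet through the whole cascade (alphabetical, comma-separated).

Round 1 — queue-2, search-2 page on-call (initial).
  db-m: +60 → 60 < 120
  db-r: +70+25 → 95 ≥ 80
  worker-2: +95 → 95 < 110
Round 2 — db-r pages on-call.
  lb-2: +60 → 60 ≥ 30
Round 3 — lb-2 pages on-call.
No further pages.

app-a, db-m, lb-1, worker-2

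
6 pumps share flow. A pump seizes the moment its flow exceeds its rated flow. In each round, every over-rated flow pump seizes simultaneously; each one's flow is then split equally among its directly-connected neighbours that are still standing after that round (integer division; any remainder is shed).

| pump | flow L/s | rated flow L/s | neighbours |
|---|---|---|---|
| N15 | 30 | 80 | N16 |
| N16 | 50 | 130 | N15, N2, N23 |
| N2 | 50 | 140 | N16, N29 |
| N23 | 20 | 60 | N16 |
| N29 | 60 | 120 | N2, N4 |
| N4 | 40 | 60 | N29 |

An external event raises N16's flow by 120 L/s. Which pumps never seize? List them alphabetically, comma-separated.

Round 1 — N16 at 170 > 130. N16 seizes.
  N16 sheds 170 L/s to N15, N2, N23: 56 each (2 lost).
    N15: 30+56 = 86 > 80
    N2: 50+56 = 106 ≤ 140
    N23: 20+56 = 76 > 60
Round 2 — N15, N23 seize.
  N15 sheds 86 L/s: no online neighbours, lost.
  N23 sheds 76 L/s: no online neighbours, lost.
No further seizures.

N2, N29, N4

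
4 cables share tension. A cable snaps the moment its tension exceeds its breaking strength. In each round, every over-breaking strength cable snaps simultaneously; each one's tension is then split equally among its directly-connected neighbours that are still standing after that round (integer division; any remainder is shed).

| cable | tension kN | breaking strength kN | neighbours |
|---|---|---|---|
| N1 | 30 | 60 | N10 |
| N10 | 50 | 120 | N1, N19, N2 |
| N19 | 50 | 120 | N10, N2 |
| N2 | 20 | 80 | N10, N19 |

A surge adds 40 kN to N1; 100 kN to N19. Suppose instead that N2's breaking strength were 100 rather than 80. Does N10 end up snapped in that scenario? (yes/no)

yes

With N2's breaking strength at 100:
Round 1 — N1 at 70 > 60; N19 at 150 > 120. N1, N19 snap.
  N1 sheds 70 kN to N10: 70 each.
    N10: 50+70 = 120 ≤ 120
  N19 sheds 150 kN to N10, N2: 75 each.
    N10: 120+75 = 195 > 120
    N2: 20+75 = 95 ≤ 100
Round 2 — N10 snaps.
  N10 sheds 195 kN to N2: 195 each.
    N2: 95+195 = 290 > 100
Round 3 — N2 snaps.
  N2 sheds 290 kN: no online neighbours, lost.
No further breaks.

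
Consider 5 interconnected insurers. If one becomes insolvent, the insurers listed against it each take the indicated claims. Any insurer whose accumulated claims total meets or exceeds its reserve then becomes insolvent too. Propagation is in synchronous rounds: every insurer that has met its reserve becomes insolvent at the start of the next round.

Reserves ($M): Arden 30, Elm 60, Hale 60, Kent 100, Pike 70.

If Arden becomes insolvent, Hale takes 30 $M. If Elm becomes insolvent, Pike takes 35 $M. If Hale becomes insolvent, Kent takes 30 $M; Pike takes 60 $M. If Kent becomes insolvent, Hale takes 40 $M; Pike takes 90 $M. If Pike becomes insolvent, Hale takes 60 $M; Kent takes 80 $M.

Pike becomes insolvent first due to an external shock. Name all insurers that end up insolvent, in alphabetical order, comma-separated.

Hale, Kent, Pike

Round 1 — Pike becomes insolvent (initial).
  Hale: +60 → 60 ≥ 60
  Kent: +80 → 80 < 100
Round 2 — Hale becomes insolvent.
  Kent: +30 → 110 ≥ 100
Round 3 — Kent becomes insolvent.
No further insolvencies.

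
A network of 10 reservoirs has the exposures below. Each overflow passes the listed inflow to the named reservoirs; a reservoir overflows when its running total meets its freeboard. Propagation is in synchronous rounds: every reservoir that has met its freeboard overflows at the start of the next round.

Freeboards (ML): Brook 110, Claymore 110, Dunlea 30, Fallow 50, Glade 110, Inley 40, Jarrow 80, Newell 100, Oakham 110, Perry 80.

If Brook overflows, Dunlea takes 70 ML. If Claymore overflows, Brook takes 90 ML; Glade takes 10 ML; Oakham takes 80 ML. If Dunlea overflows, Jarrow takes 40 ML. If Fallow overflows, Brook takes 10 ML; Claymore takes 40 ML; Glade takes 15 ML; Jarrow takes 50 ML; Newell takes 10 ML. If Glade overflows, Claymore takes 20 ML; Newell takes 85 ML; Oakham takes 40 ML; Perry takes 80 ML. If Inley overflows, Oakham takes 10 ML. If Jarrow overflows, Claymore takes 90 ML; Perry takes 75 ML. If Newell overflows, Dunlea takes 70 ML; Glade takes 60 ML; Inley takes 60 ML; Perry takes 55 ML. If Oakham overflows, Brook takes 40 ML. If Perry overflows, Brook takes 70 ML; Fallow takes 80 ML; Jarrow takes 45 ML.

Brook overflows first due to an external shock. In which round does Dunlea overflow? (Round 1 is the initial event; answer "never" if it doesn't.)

2

Round 1 — Brook overflows (initial).
  Dunlea: +70 → 70 ≥ 30
Round 2 — Dunlea overflows.
  Jarrow: +40 → 40 < 80
No further overflows.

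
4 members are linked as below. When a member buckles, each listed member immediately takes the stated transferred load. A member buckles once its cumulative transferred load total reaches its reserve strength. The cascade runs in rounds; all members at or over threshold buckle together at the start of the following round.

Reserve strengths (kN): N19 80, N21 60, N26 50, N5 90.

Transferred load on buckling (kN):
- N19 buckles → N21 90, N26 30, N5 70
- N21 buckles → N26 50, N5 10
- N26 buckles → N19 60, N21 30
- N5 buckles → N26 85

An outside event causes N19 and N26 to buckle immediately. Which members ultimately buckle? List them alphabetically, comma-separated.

Round 1 — N19, N26 buckle (initial).
  N21: +90+30 → 120 ≥ 60
  N5: +70 → 70 < 90
Round 2 — N21 buckles.
  N5: +10 → 80 < 90
No further bucklings.

N19, N21, N26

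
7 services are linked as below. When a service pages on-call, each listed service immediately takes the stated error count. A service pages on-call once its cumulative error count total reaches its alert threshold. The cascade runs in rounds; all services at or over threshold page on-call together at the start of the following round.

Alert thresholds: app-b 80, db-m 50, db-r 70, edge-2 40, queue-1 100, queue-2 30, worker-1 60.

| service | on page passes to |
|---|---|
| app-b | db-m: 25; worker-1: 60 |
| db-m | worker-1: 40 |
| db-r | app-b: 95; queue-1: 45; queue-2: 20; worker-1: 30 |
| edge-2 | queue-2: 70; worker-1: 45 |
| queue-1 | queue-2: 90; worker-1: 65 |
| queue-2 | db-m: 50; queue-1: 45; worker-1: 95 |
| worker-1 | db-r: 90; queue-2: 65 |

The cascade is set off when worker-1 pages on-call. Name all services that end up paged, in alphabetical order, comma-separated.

app-b, db-m, db-r, queue-2, worker-1

Round 1 — worker-1 pages on-call (initial).
  db-r: +90 → 90 ≥ 70
  queue-2: +65 → 65 ≥ 30
Round 2 — db-r, queue-2 page on-call.
  app-b: +95 → 95 ≥ 80
  db-m: +50 → 50 ≥ 50
  queue-1: +45+45 → 90 < 100
Round 3 — app-b, db-m page on-call.
No further pages.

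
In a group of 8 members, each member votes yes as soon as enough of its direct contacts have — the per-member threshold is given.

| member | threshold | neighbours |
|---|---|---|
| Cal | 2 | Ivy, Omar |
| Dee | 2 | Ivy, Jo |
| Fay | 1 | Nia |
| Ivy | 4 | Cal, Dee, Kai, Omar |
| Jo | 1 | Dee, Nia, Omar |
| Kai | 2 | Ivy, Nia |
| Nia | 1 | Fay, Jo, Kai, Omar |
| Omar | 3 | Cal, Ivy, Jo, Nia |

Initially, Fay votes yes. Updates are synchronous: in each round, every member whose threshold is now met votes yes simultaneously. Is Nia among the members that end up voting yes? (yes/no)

Round 1 — Fay votes yes (initial).
Round 2 — checking thresholds:
  Nia: 1 of 4 neighbours ≥ 1, votes yes.
Round 3 — checking thresholds:
  Jo: 1 of 3 neighbours ≥ 1, votes yes.
  Kai: 1 of 2 neighbours < 2, below threshold.
  Omar: 1 of 4 neighbours < 3, below threshold.
Round 4 — no new yes votes; cascade stops.

yes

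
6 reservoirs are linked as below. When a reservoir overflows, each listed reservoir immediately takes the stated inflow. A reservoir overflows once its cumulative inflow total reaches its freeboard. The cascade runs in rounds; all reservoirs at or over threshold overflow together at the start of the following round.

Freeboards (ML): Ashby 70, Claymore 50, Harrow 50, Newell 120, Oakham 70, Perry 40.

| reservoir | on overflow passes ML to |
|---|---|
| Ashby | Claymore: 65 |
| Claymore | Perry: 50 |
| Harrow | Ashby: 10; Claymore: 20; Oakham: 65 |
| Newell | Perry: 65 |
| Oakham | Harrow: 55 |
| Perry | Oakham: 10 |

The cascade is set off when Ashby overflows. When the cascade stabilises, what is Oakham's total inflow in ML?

10

Round 1 — Ashby overflows (initial).
  Claymore: +65 → 65 ≥ 50
Round 2 — Claymore overflows.
  Perry: +50 → 50 ≥ 40
Round 3 — Perry overflows.
  Oakham: +10 → 10 < 70
No further overflows.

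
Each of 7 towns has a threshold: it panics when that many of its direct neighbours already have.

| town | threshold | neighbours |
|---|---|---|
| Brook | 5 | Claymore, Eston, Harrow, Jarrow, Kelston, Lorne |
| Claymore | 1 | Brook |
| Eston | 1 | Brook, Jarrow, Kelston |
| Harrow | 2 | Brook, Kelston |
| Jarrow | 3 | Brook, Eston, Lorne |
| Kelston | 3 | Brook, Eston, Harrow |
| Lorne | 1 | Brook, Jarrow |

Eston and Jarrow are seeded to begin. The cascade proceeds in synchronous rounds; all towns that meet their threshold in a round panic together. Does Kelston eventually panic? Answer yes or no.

Round 1 — Eston, Jarrow panic (initial).
Round 2 — checking thresholds:
  Brook: 2 of 6 neighbours < 5, below threshold.
  Kelston: 1 of 3 neighbours < 3, below threshold.
  Lorne: 1 of 2 neighbours ≥ 1, panics.
Round 3 — no new panics; cascade stops.

no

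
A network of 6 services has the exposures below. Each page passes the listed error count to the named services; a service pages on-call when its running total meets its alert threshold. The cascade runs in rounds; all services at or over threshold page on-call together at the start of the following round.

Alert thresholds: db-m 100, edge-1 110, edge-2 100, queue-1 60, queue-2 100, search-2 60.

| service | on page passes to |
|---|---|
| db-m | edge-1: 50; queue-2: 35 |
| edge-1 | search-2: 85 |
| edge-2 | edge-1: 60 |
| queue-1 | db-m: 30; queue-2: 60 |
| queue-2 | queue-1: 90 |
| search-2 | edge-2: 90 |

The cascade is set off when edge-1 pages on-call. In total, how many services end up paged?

2

Round 1 — edge-1 pages on-call (initial).
  search-2: +85 → 85 ≥ 60
Round 2 — search-2 pages on-call.
  edge-2: +90 → 90 < 100
No further pages.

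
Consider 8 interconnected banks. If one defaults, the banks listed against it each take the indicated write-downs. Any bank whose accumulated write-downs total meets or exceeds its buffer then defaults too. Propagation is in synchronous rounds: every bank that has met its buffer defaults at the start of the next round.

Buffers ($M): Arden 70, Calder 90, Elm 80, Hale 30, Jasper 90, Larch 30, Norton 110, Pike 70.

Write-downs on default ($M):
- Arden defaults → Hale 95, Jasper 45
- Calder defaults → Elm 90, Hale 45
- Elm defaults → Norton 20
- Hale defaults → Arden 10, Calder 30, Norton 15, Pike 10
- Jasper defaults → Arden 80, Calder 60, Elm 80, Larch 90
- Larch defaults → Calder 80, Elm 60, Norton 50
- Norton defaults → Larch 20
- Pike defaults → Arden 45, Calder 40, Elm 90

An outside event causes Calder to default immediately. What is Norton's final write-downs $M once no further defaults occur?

Round 1 — Calder defaults (initial).
  Elm: +90 → 90 ≥ 80
  Hale: +45 → 45 ≥ 30
Round 2 — Elm, Hale default.
  Arden: +10 → 10 < 70
  Norton: +20+15 → 35 < 110
  Pike: +10 → 10 < 70
No further defaults.

35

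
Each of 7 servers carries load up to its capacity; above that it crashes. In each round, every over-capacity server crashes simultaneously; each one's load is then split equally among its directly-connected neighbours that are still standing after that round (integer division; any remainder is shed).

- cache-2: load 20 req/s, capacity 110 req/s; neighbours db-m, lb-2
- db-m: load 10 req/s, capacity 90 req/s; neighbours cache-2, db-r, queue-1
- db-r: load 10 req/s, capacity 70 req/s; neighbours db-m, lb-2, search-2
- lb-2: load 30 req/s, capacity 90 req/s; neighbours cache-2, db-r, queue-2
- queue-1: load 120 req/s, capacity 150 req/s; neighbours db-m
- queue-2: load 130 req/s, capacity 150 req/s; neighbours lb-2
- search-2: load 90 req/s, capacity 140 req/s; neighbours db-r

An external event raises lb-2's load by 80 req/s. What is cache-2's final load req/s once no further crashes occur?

Round 1 — lb-2 at 110 > 90. lb-2 crashes.
  lb-2 sheds 110 req/s to cache-2, db-r, queue-2: 36 each (2 lost).
    cache-2: 20+36 = 56 ≤ 110
    db-r: 10+36 = 46 ≤ 70
    queue-2: 130+36 = 166 > 150
Round 2 — queue-2 crashes.
  queue-2 sheds 166 req/s: no online neighbours, lost.
No further crashes.

56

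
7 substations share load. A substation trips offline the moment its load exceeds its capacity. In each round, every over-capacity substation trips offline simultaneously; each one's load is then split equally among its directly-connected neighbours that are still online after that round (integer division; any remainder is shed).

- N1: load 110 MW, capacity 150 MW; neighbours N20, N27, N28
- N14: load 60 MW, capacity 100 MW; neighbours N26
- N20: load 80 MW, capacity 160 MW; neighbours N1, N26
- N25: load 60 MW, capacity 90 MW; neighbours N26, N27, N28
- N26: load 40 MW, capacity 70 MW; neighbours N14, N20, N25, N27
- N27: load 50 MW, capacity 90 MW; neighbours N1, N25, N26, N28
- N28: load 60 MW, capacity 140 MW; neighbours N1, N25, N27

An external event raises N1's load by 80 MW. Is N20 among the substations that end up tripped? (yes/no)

Round 1 — N1 at 190 > 150. N1 trips offline.
  N1 sheds 190 MW to N20, N27, N28: 63 each (1 lost).
    N20: 80+63 = 143 ≤ 160
    N27: 50+63 = 113 > 90
    N28: 60+63 = 123 ≤ 140
Round 2 — N27 trips offline.
  N27 sheds 113 MW to N25, N26, N28: 37 each (2 lost).
    N25: 60+37 = 97 > 90
    N26: 40+37 = 77 > 70
    N28: 123+37 = 160 > 140
Round 3 — N25, N26, N28 trip offline.
  N25 sheds 97 MW: no online neighbours, lost.
  N26 sheds 77 MW to N14, N20: 38 each (1 lost).
    N14: 60+38 = 98 ≤ 100
    N20: 143+38 = 181 > 160
  N28 sheds 160 MW: no online neighbours, lost.
Round 4 — N20 trips offline.
  N20 sheds 181 MW: no online neighbours, lost.
No further trips.

yes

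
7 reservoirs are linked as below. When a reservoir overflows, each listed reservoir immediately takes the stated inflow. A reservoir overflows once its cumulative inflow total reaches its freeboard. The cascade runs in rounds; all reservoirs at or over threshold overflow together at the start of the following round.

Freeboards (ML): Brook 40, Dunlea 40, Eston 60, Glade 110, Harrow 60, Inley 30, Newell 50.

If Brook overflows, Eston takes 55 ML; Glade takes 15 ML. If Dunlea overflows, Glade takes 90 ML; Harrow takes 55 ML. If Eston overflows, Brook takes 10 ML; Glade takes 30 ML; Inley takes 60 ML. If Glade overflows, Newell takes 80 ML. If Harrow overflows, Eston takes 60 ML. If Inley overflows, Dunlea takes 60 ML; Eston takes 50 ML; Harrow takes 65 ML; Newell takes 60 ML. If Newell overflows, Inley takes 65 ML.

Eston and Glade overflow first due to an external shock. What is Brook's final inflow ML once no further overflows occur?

10

Round 1 — Eston, Glade overflow (initial).
  Brook: +10 → 10 < 40
  Inley: +60 → 60 ≥ 30
  Newell: +80 → 80 ≥ 50
Round 2 — Inley, Newell overflow.
  Dunlea: +60 → 60 ≥ 40
  Harrow: +65 → 65 ≥ 60
Round 3 — Dunlea, Harrow overflow.
No further overflows.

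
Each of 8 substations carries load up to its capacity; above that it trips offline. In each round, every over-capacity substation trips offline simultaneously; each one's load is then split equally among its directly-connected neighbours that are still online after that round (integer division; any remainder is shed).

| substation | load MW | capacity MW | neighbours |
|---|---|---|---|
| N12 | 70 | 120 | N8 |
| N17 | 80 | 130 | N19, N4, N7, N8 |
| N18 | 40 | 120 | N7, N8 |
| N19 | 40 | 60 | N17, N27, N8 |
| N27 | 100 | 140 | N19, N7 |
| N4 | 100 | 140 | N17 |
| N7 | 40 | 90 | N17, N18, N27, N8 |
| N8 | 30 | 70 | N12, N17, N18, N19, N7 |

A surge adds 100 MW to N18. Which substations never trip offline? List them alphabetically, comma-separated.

N12

Round 1 — N18 at 140 > 120. N18 trips offline.
  N18 sheds 140 MW to N7, N8: 70 each.
    N7: 40+70 = 110 > 90
    N8: 30+70 = 100 > 70
Round 2 — N7, N8 trip offline.
  N7 sheds 110 MW to N17, N27: 55 each.
    N17: 80+55 = 135 > 130
    N27: 100+55 = 155 > 140
  N8 sheds 100 MW to N12, N17, N19: 33 each (1 lost).
    N12: 70+33 = 103 ≤ 120
    N17: 135+33 = 168 > 130
    N19: 40+33 = 73 > 60
Round 3 — N17, N19, N27 trip offline.
  N17 sheds 168 MW to N4: 168 each.
    N4: 100+168 = 268 > 140
  N19 sheds 73 MW: no online neighbours, lost.
  N27 sheds 155 MW: no online neighbours, lost.
Round 4 — N4 trips offline.
  N4 sheds 268 MW: no online neighbours, lost.
No further trips.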